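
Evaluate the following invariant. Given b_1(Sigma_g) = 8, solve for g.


For a closed orientable surface: b_1 = 2g.
8 = 2g
g = 8 / 2 = 4

4


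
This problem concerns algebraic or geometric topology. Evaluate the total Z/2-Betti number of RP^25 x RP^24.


dim H^*(RP^n; Z/2) = n+1 (one Z/2 in each degree 0..n).
Total Betti number is multiplicative.
Total = (25+1) * (24+1) = 26 * 25 = 650

650


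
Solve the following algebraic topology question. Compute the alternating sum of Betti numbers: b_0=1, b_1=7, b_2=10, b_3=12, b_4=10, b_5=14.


chi = sum_k (-1)^k b_k.
= (1) + (-7) + (10) + (-12) + (10) + (-14)
= -12

-12


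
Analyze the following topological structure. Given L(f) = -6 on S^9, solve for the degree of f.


L(f) = 1 + (-1)^9 deg(f) on S^9.
-6 = 1 + (-1)^9 * deg(f)
(-1)^9 * deg(f) = -7
deg(f) = 7

7


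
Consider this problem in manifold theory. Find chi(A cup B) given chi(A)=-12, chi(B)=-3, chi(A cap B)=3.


chi(A cup B) = chi(A) + chi(B) - chi(A cap B)
= -12 + (-3) - (3)
= -18

-18


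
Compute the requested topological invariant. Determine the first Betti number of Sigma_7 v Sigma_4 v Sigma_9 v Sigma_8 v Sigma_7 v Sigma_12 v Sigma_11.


For a wedge X v Y: reduced H_k(X v Y) = H_k(X) + H_k(Y).
Each Sigma_g contributes b_1 = 2g.
b_1 = 14 + 8 + 18 + 16 + 14 + 24 + 22 = 116

116


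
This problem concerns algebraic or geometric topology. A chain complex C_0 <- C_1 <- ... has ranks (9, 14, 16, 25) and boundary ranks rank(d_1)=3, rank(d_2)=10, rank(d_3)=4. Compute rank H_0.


rank H_k = rank(ker d_k) - rank(im d_{k+1}).
rank(ker d_0) = rank(C_0) - rank(d_0) = 9 - 0 = 9.
rank(im d_{0+1}) = 3.
rank H_0 = 9 - 3 = 6

6


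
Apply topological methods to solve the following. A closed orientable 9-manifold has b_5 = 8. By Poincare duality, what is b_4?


Poincare duality for closed orientable n-manifolds: b_k = b_{n-k}.
Here n = 9, so b_4 = b_5 = 8

8


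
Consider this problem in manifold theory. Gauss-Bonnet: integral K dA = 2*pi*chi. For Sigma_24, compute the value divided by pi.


Gauss-Bonnet: integral K dA = 2*pi*chi(M).
chi(Sigma_24) = 2 - 2*24 = -46.
(integral K dA)/pi = 2*chi = 2*(-46) = -92

-92


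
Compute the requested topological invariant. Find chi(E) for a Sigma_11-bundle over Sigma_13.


For a fiber bundle F -> E -> B (with CW structure): chi(E) = chi(B) * chi(F).
chi(Sigma_13) = -24, chi(Sigma_11) = -20.
chi(E) = (-24) * (-20) = 480

480


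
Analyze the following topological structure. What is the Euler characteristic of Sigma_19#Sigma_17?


chi(Sigma_19) = 2 - 2*19 = -36
chi(Sigma_17) = 2 - 2*17 = -32
For surfaces: chi(A#B) = chi(A) + chi(B) - 2.
chi = -36 + -32 - 2 = -70

-70


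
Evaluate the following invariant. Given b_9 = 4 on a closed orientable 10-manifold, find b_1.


Poincare duality for closed orientable n-manifolds: b_k = b_{n-k}.
Here n = 10, so b_1 = b_9 = 4

4


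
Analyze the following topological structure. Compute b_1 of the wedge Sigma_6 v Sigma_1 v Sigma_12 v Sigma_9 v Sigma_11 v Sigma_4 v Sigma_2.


For a wedge X v Y: reduced H_k(X v Y) = H_k(X) + H_k(Y).
Each Sigma_g contributes b_1 = 2g.
b_1 = 12 + 2 + 24 + 18 + 22 + 8 + 4 = 90

90


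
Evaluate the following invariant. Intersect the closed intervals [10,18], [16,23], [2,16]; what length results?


Intersection = [max(a_i), min(b_i)] = [16, 16].
Length = 16 - 16 = 0

0


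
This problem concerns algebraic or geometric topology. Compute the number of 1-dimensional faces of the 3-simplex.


Delta^3 has 3+1 vertices. A 1-face is a choice of 1+1 vertices.
f_1 = C(3+1, 1+1) = C(4,2) = 6

6


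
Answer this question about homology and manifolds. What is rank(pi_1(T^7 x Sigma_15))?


pi_1(A x B) = pi_1(A) x pi_1(B); rank of abelianization = b_1.
b_1(T^7) = 7, b_1(Sigma_15) = 2*15 = 30.
b_1(product) = 7 + 30 = 37

37


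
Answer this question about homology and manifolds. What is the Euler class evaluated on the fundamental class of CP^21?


For any closed oriented manifold, <e(TM),[M]> = chi(M).
chi(CP^21) = 21+1 = 22

22


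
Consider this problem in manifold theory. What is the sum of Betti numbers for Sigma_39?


For Sigma_39: b_0 = 1, b_1 = 2g = 78, b_2 = 1.
Total = 1 + 78 + 1 = 80

80


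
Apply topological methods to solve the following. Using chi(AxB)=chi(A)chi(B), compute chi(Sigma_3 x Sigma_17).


chi(Sigma_3) = 2 - 2*3 = -4
chi(Sigma_17) = 2 - 2*17 = -32
chi(product) = (-4) * (-32) = 128

128


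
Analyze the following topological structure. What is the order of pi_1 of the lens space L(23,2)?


pi_1(L(p,q)) = Z/pZ for any q coprime to p.
|pi_1(L(23,2))| = 23

23


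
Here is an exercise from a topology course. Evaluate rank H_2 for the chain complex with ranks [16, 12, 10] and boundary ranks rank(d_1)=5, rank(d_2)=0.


rank H_k = rank(ker d_k) - rank(im d_{k+1}).
rank(ker d_2) = rank(C_2) - rank(d_2) = 10 - 0 = 10.
rank(im d_{2+1}) = 0.
rank H_2 = 10 - 0 = 10

10


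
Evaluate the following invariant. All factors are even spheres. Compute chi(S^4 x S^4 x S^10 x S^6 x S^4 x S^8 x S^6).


chi is multiplicative: chi(X x Y) = chi(X) chi(Y).
Each even-dim sphere has chi = 2. There are 7 factors.
chi = 2^7 = 128

128


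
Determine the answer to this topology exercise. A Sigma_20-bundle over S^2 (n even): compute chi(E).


chi(S^2) = 2 (n even), chi(Sigma_20) = 2 - 2*20 = -38.
chi(E) = 2 * (-38) = -76

-76


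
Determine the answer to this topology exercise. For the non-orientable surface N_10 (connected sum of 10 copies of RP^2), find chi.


For a non-orientable closed surface with k crosscaps: chi = 2 - k.
Here k = 10.
chi = 2 - 10 = -8

-8


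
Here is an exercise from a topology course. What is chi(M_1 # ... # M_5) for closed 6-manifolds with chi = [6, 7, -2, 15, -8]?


For n-manifolds: chi(A#B) = chi(A) + chi(B) - chi(S^6).
chi(S^6) = 1 + (-1)^6 = 2.
chi(#) = (sum chi_i) - (5-1)*chi(S^6) = 18 - 4*2 = 10

10


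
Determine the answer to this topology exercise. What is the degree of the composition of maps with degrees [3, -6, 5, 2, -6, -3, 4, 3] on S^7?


Degree is multiplicative: deg(composition) = product of degrees.
= (3) * (-6) * (5) * (2) * (-6) * (-3) * (4) * (3) = -38880

-38880


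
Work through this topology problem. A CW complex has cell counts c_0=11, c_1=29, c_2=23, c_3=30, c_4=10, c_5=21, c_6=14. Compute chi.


chi = sum_k (-1)^k c_k.
= (-1)^0*11 + (-1)^1*29 + (-1)^2*23 + (-1)^3*30 + (-1)^4*10 + (-1)^5*21 + (-1)^6*14
= (11) + (-29) + (23) + (-30) + (10) + (-21) + (14)
= -22

-22


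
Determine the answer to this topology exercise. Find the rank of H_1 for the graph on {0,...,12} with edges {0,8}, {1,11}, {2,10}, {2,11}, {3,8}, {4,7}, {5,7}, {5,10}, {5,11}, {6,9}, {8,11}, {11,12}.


b_1 = E - V + (number of components).
E = 12, V = 13, components = 2.
b_1 = 12 - 13 + 2 = 1

1


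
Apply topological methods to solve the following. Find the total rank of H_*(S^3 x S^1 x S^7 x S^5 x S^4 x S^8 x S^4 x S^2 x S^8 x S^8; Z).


Total Betti number is multiplicative under products.
Each S^d (d>=1) has total Betti number 2.
There are 10 sphere factors.
Total = 2^10 = 1024

1024


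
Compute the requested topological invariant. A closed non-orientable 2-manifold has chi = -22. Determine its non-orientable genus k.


chi = 2 - k for closed non-orientable surfaces with k crosscaps.
-22 = 2 - k
k = 2 - (-22) = 24

24


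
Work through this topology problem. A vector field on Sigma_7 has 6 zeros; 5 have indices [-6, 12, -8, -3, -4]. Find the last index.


Poincare-Hopf: sum of indices = chi(M).
chi(Sigma_7) = 2 - 2*7 = -12.
Sum of known indices = -9.
x = chi - (sum known) = -12 - (-9) = -3

-3


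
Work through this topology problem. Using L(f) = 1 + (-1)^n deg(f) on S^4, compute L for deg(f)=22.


On S^4: L(f) = tr(f_0*) + (-1)^4 tr(f_4*) = 1 + (-1)^4 * deg(f).
L(f) = 1 + (-1)^4 * 22 = 1 + 22 = 23

23


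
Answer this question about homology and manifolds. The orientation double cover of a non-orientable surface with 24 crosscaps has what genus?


chi(N_24) = 2 - 24 = -22.
Double cover: chi(Sigma_g) = 2 * chi(N_24) = 2*(-22) = -44.
2 - 2g = -44, so g = (2 - (-44))/2 = 46/2 = 23

23


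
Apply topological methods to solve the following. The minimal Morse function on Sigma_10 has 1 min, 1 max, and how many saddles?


A perfect Morse function has m_k = b_k.
For Sigma_10: b_0=1, b_1=2g=20, b_2=1.
Saddles m_1 = 2g = 20

20


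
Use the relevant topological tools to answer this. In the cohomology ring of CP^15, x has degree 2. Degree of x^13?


|x| = 2 in H^*(CP^n).
|x^13| = 13 * |x| = 13 * 2 = 26

26


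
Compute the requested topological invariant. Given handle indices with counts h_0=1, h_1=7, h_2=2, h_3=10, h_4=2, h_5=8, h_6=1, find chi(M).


Handles of index k contribute (-1)^k to chi (same as CW cells).
chi = (1) + (-7) + (2) + (-10) + (2) + (-8) + (1) = -19

-19


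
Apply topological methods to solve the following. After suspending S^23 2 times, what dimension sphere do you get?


Each suspension raises dimension by 1: Sigma S^n = S^{n+1}.
Sigma^2 S^23 = S^{23+2} = S^25

25


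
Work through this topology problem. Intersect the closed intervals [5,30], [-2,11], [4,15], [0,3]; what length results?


Intersection = [max(a_i), min(b_i)] = [5, 3].
Since 5 > 3, the intersection is empty.
Length = 0

0


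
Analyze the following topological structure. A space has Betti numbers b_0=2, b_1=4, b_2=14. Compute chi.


chi = sum_k (-1)^k b_k.
= (2) + (-4) + (14)
= 12

12


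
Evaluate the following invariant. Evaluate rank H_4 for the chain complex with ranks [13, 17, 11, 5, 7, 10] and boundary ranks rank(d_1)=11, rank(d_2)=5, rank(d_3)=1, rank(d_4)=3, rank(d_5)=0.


rank H_k = rank(ker d_k) - rank(im d_{k+1}).
rank(ker d_4) = rank(C_4) - rank(d_4) = 7 - 3 = 4.
rank(im d_{4+1}) = 0.
rank H_4 = 4 - 0 = 4

4


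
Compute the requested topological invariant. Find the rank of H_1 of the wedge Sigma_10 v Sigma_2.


For a wedge: H_1(A v B) = H_1(A) + H_1(B).
b_1(Sigma_10) = 20, b_1(Sigma_2) = 4.
b_1 = 20 + 4 = 24

24


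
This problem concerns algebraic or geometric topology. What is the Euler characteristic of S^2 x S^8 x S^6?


chi is multiplicative: chi(X x Y) = chi(X) chi(Y).
Each even-dim sphere has chi = 2. There are 3 factors.
chi = 2^3 = 8

8


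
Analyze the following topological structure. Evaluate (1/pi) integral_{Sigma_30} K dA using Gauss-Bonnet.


Gauss-Bonnet: integral K dA = 2*pi*chi(M).
chi(Sigma_30) = 2 - 2*30 = -58.
(integral K dA)/pi = 2*chi = 2*(-58) = -116

-116


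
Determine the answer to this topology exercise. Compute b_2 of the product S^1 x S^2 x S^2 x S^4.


Each S^d has Poincare polynomial 1 + t^d.
The product S^1 x S^2 x S^2 x S^4 has Poincare polynomial prod(1+t^d_i).
Expanding: b_0=1, b_1=1, b_2=2, b_3=2, b_4=2, b_5=2, b_6=2, b_7=2, b_8=1, b_9=1.
b_2 = 2

2


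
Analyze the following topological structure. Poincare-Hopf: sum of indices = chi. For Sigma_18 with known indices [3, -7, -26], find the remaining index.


Poincare-Hopf: sum of indices = chi(M).
chi(Sigma_18) = 2 - 2*18 = -34.
Sum of known indices = -30.
x = chi - (sum known) = -34 - (-30) = -4

-4


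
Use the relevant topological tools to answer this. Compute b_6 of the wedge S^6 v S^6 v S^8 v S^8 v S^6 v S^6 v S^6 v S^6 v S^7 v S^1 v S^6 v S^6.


For a wedge of spheres, H_k (k>0) is free on one generator per sphere of dimension k.
Spheres of dimension 6: count = 8.
b_6 = 8

8


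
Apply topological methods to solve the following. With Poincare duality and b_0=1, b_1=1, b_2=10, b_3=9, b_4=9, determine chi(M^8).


By Poincare duality b_k = b_{8-k}, so full Betti numbers: b_0=1, b_1=1, b_2=10, b_3=9, b_4=9, b_5=9, b_6=10, b_7=1, b_8=1.
chi = sum (-1)^k b_k = 11

11


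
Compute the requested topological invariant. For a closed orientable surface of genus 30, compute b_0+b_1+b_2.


For Sigma_30: b_0 = 1, b_1 = 2g = 60, b_2 = 1.
Total = 1 + 60 + 1 = 62

62


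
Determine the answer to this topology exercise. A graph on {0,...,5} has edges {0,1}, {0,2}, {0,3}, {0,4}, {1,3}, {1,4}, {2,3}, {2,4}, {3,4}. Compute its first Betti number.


b_1 = E - V + (number of components).
E = 9, V = 6, components = 2.
b_1 = 9 - 6 + 2 = 5

5


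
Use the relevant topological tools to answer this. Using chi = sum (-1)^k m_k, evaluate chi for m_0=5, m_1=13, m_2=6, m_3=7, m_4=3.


Morse theory: chi(M) = sum_k (-1)^k m_k where m_k = #(index-k critical points).
= (5) + (-13) + (6) + (-7) + (3) = -6

-6


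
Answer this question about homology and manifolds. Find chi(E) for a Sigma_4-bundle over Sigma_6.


For a fiber bundle F -> E -> B (with CW structure): chi(E) = chi(B) * chi(F).
chi(Sigma_6) = -10, chi(Sigma_4) = -6.
chi(E) = (-10) * (-6) = 60

60


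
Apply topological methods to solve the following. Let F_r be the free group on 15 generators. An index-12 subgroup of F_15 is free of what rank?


Nielsen-Schreier: an index-n subgroup of F_r is free of rank 1 + n(r-1).
Equivalently: chi(cover) = n*chi(base); chi(vee_r S^1) = 1 - 15 = -14.
chi(E) = 12*(-14) = -168; rank = 1 - chi(E) = 1 - (-168) = 169.
rank = 1 + 12*(15-1) = 1 + 168 = 169

169


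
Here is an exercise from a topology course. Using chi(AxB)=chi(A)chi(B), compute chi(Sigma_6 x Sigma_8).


chi(Sigma_6) = 2 - 2*6 = -10
chi(Sigma_8) = 2 - 2*8 = -14
chi(product) = (-10) * (-14) = 140

140


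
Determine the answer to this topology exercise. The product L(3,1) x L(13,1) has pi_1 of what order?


pi_1(X x Y) = pi_1(X) x pi_1(Y).
pi_1(L(3,1)) = Z/3, pi_1(L(13,1)) = Z/13.
|Z/3 x Z/13| = 3 * 13 = 39

39


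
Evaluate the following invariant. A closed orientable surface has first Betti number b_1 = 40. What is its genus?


For a closed orientable surface: b_1 = 2g.
40 = 2g
g = 40 / 2 = 20

20


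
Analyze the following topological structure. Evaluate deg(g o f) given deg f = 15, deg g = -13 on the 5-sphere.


Degree is multiplicative under composition: deg(g o f) = deg(g) * deg(f).
= -13 * 15 = -195

-195


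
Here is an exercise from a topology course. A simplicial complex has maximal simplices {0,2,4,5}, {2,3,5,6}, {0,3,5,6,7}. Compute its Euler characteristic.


Enumerate all faces; f-vector: f_0=7, f_1=17, f_2=17, f_3=7, f_4=1.
chi = sum (-1)^k f_k = 1

1


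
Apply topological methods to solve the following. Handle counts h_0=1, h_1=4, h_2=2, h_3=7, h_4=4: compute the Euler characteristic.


Handles of index k contribute (-1)^k to chi (same as CW cells).
chi = (1) + (-4) + (2) + (-7) + (4) = -4

-4


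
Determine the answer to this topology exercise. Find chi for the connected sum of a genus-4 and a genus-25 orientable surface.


chi(Sigma_4) = 2 - 2*4 = -6
chi(Sigma_25) = 2 - 2*25 = -48
For surfaces: chi(A#B) = chi(A) + chi(B) - 2.
chi = -6 + -48 - 2 = -56

-56


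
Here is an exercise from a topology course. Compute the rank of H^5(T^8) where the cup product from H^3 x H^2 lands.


Cup product: H^p x H^q -> H^{p+q}; here p+q = 3+2 = 5.
rank H^k(T^n) = C(n,k).
C(8,5) = 56

56


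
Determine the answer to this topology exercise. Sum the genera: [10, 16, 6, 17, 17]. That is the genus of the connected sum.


Genus is additive under connected sum of orientable surfaces.
g = 10 + 16 + 6 + 17 + 17 = 66

66


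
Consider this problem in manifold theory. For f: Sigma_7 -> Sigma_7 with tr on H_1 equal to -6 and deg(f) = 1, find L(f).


L(f) = tr(f_0*) - tr(f_1*) + tr(f_2*).
= 1 - (-6) + (1)
= 8

8


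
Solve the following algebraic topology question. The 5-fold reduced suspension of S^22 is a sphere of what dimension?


Each suspension raises dimension by 1: Sigma S^n = S^{n+1}.
Sigma^5 S^22 = S^{22+5} = S^27

27


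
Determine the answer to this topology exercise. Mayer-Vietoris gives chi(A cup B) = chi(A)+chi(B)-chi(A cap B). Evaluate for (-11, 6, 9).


chi(A cup B) = chi(A) + chi(B) - chi(A cap B)
= -11 + (6) - (9)
= -14

-14


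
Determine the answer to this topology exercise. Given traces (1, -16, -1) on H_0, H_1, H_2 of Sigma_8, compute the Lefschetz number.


L(f) = tr(f_0*) - tr(f_1*) + tr(f_2*).
= 1 - (-16) + (-1)
= 16

16


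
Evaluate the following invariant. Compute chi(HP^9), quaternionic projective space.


HP^9 has one cell in each dimension 0, 4, ..., 4*9 (9+1 cells, all even-dim).
chi = 9 + 1 = 10

10


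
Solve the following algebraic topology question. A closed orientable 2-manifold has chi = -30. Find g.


chi = 2 - 2g for closed orientable surfaces.
-30 = 2 - 2g
2g = 2 - (-30) = 32
g = 16

16


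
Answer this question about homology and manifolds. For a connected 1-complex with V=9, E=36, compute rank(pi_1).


For a connected graph: rank(pi_1) = b_1 = E - V + 1 = 1 - chi.
chi = V - E = 9 - 36 = -27.
rank = 1 - (-27) = 36 - 9 + 1 = 28

28


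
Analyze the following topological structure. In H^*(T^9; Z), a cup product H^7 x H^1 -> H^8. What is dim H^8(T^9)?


Cup product: H^p x H^q -> H^{p+q}; here p+q = 7+1 = 8.
rank H^k(T^n) = C(n,k).
C(9,8) = 9

9


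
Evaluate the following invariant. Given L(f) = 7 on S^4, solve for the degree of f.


L(f) = 1 + (-1)^4 deg(f) on S^4.
7 = 1 + (-1)^4 * deg(f)
(-1)^4 * deg(f) = 6
deg(f) = 6

6


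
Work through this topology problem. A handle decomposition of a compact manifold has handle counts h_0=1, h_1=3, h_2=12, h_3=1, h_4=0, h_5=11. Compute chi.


Handles of index k contribute (-1)^k to chi (same as CW cells).
chi = (1) + (-3) + (12) + (-1) + (0) + (-11) = -2

-2


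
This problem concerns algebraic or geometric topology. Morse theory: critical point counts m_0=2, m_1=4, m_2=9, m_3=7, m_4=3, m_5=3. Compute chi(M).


Morse theory: chi(M) = sum_k (-1)^k m_k where m_k = #(index-k critical points).
= (2) + (-4) + (9) + (-7) + (3) + (-3) = 0

0


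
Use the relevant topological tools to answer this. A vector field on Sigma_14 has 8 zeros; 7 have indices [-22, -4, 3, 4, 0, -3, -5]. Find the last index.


Poincare-Hopf: sum of indices = chi(M).
chi(Sigma_14) = 2 - 2*14 = -26.
Sum of known indices = -27.
x = chi - (sum known) = -26 - (-27) = 1

1


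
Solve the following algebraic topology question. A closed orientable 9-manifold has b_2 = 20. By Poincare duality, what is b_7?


Poincare duality for closed orientable n-manifolds: b_k = b_{n-k}.
Here n = 9, so b_7 = b_2 = 20

20


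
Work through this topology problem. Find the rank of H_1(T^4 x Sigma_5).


pi_1(A x B) = pi_1(A) x pi_1(B); rank of abelianization = b_1.
b_1(T^4) = 4, b_1(Sigma_5) = 2*5 = 10.
b_1(product) = 4 + 10 = 14

14


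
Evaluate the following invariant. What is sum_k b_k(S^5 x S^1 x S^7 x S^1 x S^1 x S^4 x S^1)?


Total Betti number is multiplicative under products.
Each S^d (d>=1) has total Betti number 2.
There are 7 sphere factors.
Total = 2^7 = 128

128


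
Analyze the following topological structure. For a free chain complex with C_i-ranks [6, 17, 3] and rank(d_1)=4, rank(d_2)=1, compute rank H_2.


rank H_k = rank(ker d_k) - rank(im d_{k+1}).
rank(ker d_2) = rank(C_2) - rank(d_2) = 3 - 1 = 2.
rank(im d_{2+1}) = 0.
rank H_2 = 2 - 0 = 2

2


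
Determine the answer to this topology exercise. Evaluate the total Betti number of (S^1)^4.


b_k(T^4) = C(4,k), so the sum over k is sum_k C(4,k) = 2^4.
Total = 2^4 = 16

16


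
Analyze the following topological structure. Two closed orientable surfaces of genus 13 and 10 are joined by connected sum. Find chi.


chi(Sigma_13) = 2 - 2*13 = -24
chi(Sigma_10) = 2 - 2*10 = -18
For surfaces: chi(A#B) = chi(A) + chi(B) - 2.
chi = -24 + -18 - 2 = -44

-44


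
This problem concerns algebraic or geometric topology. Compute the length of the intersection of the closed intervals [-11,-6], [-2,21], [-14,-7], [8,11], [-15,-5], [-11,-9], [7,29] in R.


Intersection = [max(a_i), min(b_i)] = [8, -9].
Since 8 > -9, the intersection is empty.
Length = 0

0


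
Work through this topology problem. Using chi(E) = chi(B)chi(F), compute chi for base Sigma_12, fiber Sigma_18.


For a fiber bundle F -> E -> B (with CW structure): chi(E) = chi(B) * chi(F).
chi(Sigma_12) = -22, chi(Sigma_18) = -34.
chi(E) = (-22) * (-34) = 748

748


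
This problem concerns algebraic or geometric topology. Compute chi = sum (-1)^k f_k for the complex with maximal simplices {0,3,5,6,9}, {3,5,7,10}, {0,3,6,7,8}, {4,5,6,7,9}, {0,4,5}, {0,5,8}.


Enumerate all faces; f-vector: f_0=9, f_1=28, f_2=34, f_3=16, f_4=3.
chi = sum (-1)^k f_k = 2

2


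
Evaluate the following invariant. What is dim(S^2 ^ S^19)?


S^m ^ S^n = S^{m+n}.
k = 2 + 19 = 21

21


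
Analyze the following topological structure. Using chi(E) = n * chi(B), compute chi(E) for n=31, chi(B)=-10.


For a finite covering: chi(E) = (number of sheets) * chi(B).
chi(E) = 31 * (-10) = -310

-310


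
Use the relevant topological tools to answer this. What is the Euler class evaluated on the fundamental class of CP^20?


For any closed oriented manifold, <e(TM),[M]> = chi(M).
chi(CP^20) = 20+1 = 21

21


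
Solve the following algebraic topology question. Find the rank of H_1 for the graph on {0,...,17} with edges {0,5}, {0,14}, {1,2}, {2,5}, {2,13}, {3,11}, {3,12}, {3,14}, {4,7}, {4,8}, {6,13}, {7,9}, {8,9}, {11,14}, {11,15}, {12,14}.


b_1 = E - V + (number of components).
E = 16, V = 18, components = 5.
b_1 = 16 - 18 + 5 = 3

3


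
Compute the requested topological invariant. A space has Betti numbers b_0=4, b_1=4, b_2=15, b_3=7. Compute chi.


chi = sum_k (-1)^k b_k.
= (4) + (-4) + (15) + (-7)
= 8

8


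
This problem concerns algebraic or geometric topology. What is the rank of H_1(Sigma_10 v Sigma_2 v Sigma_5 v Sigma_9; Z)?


For a wedge X v Y: reduced H_k(X v Y) = H_k(X) + H_k(Y).
Each Sigma_g contributes b_1 = 2g.
b_1 = 20 + 4 + 10 + 18 = 52

52


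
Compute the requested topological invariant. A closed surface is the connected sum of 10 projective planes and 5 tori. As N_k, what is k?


Since a >= 1, the sum is non-orientable; each T^2 can be replaced by RP^2 # RP^2 (since T^2#RP^2 = 3RP^2).
Total crosscaps k = 10 + 2*5 = 20.
Check via chi: chi = 10*1 + 5*0 - (10+5-1)*2 = -18 = 2 - k = -18. Consistent.

20


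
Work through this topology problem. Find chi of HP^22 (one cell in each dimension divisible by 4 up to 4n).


HP^22 has one cell in each dimension 0, 4, ..., 4*22 (22+1 cells, all even-dim).
chi = 22 + 1 = 23

23


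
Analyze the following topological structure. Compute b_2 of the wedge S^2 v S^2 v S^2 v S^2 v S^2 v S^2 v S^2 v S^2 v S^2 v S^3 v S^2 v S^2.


For a wedge of spheres, H_k (k>0) is free on one generator per sphere of dimension k.
Spheres of dimension 2: count = 11.
b_2 = 11

11


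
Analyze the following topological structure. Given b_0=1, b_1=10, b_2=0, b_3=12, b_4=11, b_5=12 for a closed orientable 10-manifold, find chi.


By Poincare duality b_k = b_{10-k}, so full Betti numbers: b_0=1, b_1=10, b_2=0, b_3=12, b_4=11, b_5=12, b_6=11, b_7=12, b_8=0, b_9=10, b_10=1.
chi = sum (-1)^k b_k = -32

-32


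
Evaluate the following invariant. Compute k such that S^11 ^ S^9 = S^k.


S^m ^ S^n = S^{m+n}.
k = 11 + 9 = 20

20


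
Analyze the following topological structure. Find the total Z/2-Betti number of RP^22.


H^k(RP^22; Z/2) = Z/2 for each 0 <= k <= 22.
Total dimension = 22 + 1 = 23

23


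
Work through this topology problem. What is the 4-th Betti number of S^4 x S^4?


Each S^d has Poincare polynomial 1 + t^d.
The product S^4 x S^4 has Poincare polynomial prod(1+t^d_i).
Expanding: b_0=1, b_4=2, b_8=1.
b_4 = 2

2


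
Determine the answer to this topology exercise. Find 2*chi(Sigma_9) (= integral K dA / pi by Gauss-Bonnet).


Gauss-Bonnet: integral K dA = 2*pi*chi(M).
chi(Sigma_9) = 2 - 2*9 = -16.
(integral K dA)/pi = 2*chi = 2*(-16) = -32

-32


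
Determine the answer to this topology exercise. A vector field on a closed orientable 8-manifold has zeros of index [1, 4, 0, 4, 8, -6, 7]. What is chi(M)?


Poincare-Hopf: chi(M) = sum of indices of zeros.
chi = (1) + (4) + (0) + (4) + (8) + (-6) + (7) = 18

18


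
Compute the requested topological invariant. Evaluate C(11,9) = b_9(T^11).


By the Kunneth formula, b_k(T^n) = C(n,k).
b_9(T^11) = C(11,9).
C(11,9) = 11!/(9!*2!) = 55

55


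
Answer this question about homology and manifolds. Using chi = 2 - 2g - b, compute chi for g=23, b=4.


For a compact orientable surface with genus g and b boundary components: chi = 2 - 2g - b.
chi = 2 - 2*23 - 4 = 2 - 46 - 4 = -48

-48


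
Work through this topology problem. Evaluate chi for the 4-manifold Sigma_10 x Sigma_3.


chi(Sigma_10) = 2 - 2*10 = -18
chi(Sigma_3) = 2 - 2*3 = -4
chi(product) = (-18) * (-4) = 72

72


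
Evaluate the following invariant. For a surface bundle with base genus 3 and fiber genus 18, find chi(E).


For a fiber bundle F -> E -> B (with CW structure): chi(E) = chi(B) * chi(F).
chi(Sigma_3) = -4, chi(Sigma_18) = -34.
chi(E) = (-4) * (-34) = 136

136


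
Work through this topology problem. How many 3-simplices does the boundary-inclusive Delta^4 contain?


Delta^4 has 4+1 vertices. A 3-face is a choice of 3+1 vertices.
f_3 = C(4+1, 3+1) = C(5,4) = 5

5


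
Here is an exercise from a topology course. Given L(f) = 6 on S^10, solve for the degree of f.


L(f) = 1 + (-1)^10 deg(f) on S^10.
6 = 1 + (-1)^10 * deg(f)
(-1)^10 * deg(f) = 5
deg(f) = 5

5


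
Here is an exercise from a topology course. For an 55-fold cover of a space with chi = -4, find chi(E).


For a finite covering: chi(E) = (number of sheets) * chi(B).
chi(E) = 55 * (-4) = -220

-220


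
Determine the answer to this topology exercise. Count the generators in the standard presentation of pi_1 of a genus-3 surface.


Standard presentation: pi_1(Sigma_g) = <a_1,b_1,...,a_g,b_g | [a_1,b_1]...[a_g,b_g] = 1>.
Number of generators = 2g = 2*3 = 6

6


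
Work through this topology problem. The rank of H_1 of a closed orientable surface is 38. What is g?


For a closed orientable surface: b_1 = 2g.
38 = 2g
g = 38 / 2 = 19

19


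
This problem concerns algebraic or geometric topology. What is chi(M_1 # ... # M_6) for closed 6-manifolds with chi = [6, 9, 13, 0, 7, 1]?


For n-manifolds: chi(A#B) = chi(A) + chi(B) - chi(S^6).
chi(S^6) = 1 + (-1)^6 = 2.
chi(#) = (sum chi_i) - (6-1)*chi(S^6) = 36 - 5*2 = 26

26


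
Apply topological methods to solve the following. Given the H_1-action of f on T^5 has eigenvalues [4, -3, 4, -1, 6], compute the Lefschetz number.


For a torus self-map: L(f) = det(I - A) where A acts on H_1.
L(f) = (1-4) * (1--3) * (1-4) * (1--1) * (1-6) = -3 * 4 * -3 * 2 * -5 = -360

-360


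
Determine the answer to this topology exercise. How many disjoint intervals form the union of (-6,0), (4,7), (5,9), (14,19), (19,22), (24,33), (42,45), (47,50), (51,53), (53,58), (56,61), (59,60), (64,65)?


Sort and merge overlapping open intervals.
Merged: (-6,0), (4,9), (14,19), (19,22), (24,33), (42,45), (47,50), (51,53), (53,61), (64,65).
Number of components = 10

10


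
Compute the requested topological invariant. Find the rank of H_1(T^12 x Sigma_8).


pi_1(A x B) = pi_1(A) x pi_1(B); rank of abelianization = b_1.
b_1(T^12) = 12, b_1(Sigma_8) = 2*8 = 16.
b_1(product) = 12 + 16 = 28

28


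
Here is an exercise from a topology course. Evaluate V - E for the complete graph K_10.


K_10: V = 10, E = C(10,2) = 45.
chi = V - E = 10 - 45 = -35

-35


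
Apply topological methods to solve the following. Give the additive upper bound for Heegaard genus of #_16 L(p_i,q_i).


Heegaard genus satisfies g(A#B) <= g(A) + g(B).
Each lens space has g = 1.
Upper bound: 16 * 1 = 16

16


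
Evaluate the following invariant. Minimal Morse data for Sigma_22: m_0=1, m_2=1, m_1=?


A perfect Morse function has m_k = b_k.
For Sigma_22: b_0=1, b_1=2g=44, b_2=1.
Saddles m_1 = 2g = 44

44


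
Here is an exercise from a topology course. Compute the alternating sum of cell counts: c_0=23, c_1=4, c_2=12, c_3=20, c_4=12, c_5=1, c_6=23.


chi = sum_k (-1)^k c_k.
= (-1)^0*23 + (-1)^1*4 + (-1)^2*12 + (-1)^3*20 + (-1)^4*12 + (-1)^5*1 + (-1)^6*23
= (23) + (-4) + (12) + (-20) + (12) + (-1) + (23)
= 45

45


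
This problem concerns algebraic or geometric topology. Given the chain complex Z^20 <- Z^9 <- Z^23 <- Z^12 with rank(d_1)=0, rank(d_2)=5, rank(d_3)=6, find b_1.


rank H_k = rank(ker d_k) - rank(im d_{k+1}).
rank(ker d_1) = rank(C_1) - rank(d_1) = 9 - 0 = 9.
rank(im d_{1+1}) = 5.
rank H_1 = 9 - 5 = 4

4


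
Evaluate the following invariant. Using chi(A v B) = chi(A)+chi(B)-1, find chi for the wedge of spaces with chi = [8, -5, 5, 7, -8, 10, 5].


chi(A v B) = chi(A) + chi(B) - 1 (one point identified).
For 7 spaces: chi = (sum chi_i) - (7 - 1).
sum = 22; chi = 22 - 6 = 16

16


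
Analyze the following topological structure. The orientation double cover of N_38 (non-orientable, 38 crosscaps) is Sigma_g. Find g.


chi(N_38) = 2 - 38 = -36.
Double cover: chi(Sigma_g) = 2 * chi(N_38) = 2*(-36) = -72.
2 - 2g = -72, so g = (2 - (-72))/2 = 74/2 = 37

37


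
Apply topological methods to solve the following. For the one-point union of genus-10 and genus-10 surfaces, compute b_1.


For a wedge: H_1(A v B) = H_1(A) + H_1(B).
b_1(Sigma_10) = 20, b_1(Sigma_10) = 20.
b_1 = 20 + 20 = 40

40


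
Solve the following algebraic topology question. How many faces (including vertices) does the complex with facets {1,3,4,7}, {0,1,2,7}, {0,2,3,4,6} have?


Each maximal simplex on m vertices has 2^m - 1 nonempty faces.
Take the union (dedupe shared faces).
Total distinct faces = 52

52


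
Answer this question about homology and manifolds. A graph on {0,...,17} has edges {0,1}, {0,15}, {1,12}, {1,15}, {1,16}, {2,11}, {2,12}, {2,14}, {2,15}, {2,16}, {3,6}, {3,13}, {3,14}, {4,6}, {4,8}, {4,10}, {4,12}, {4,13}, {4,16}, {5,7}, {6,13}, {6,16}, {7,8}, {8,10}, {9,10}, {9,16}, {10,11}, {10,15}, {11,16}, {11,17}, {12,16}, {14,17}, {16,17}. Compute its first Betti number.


b_1 = E - V + (number of components).
E = 33, V = 18, components = 1.
b_1 = 33 - 18 + 1 = 16

16


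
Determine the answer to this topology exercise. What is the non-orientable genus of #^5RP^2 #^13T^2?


Since a >= 1, the sum is non-orientable; each T^2 can be replaced by RP^2 # RP^2 (since T^2#RP^2 = 3RP^2).
Total crosscaps k = 5 + 2*13 = 31.
Check via chi: chi = 5*1 + 13*0 - (5+13-1)*2 = -29 = 2 - k = -29. Consistent.

31


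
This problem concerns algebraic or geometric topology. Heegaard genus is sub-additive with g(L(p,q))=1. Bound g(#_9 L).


Heegaard genus satisfies g(A#B) <= g(A) + g(B).
Each lens space has g = 1.
Upper bound: 9 * 1 = 9

9


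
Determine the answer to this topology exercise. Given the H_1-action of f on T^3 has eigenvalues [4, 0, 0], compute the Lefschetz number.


For a torus self-map: L(f) = det(I - A) where A acts on H_1.
L(f) = (1-4) * (1-0) * (1-0) = -3 * 1 * 1 = -3

-3


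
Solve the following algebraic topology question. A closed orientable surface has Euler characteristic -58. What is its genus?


chi = 2 - 2g for closed orientable surfaces.
-58 = 2 - 2g
2g = 2 - (-58) = 60
g = 30

30


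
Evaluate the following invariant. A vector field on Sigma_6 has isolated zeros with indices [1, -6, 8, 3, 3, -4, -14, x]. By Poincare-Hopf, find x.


Poincare-Hopf: sum of indices = chi(M).
chi(Sigma_6) = 2 - 2*6 = -10.
Sum of known indices = -9.
x = chi - (sum known) = -10 - (-9) = -1

-1


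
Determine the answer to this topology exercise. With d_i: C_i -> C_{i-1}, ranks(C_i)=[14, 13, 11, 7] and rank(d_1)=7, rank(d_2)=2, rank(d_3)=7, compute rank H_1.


rank H_k = rank(ker d_k) - rank(im d_{k+1}).
rank(ker d_1) = rank(C_1) - rank(d_1) = 13 - 7 = 6.
rank(im d_{1+1}) = 2.
rank H_1 = 6 - 2 = 4

4


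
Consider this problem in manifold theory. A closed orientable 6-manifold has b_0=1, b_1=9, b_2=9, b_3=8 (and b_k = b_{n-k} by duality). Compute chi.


By Poincare duality b_k = b_{6-k}, so full Betti numbers: b_0=1, b_1=9, b_2=9, b_3=8, b_4=9, b_5=9, b_6=1.
chi = sum (-1)^k b_k = -6

-6


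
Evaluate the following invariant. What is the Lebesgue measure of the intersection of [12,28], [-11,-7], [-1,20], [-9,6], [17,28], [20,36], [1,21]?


Intersection = [max(a_i), min(b_i)] = [20, -7].
Since 20 > -7, the intersection is empty.
Length = 0

0


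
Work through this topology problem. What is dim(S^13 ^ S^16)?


S^m ^ S^n = S^{m+n}.
k = 13 + 16 = 29

29


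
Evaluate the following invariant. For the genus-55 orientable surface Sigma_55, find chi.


For a closed orientable surface of genus g: chi = 2 - 2g.
Here g = 55.
chi = 2 - 2*55 = 2 - 110 = -108

-108


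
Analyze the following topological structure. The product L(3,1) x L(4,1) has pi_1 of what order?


pi_1(X x Y) = pi_1(X) x pi_1(Y).
pi_1(L(3,1)) = Z/3, pi_1(L(4,1)) = Z/4.
|Z/3 x Z/4| = 3 * 4 = 12

12


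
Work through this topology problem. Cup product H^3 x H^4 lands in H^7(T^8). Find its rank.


Cup product: H^p x H^q -> H^{p+q}; here p+q = 3+4 = 7.
rank H^k(T^n) = C(n,k).
C(8,7) = 8

8


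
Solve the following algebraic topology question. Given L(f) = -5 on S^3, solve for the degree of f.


L(f) = 1 + (-1)^3 deg(f) on S^3.
-5 = 1 + (-1)^3 * deg(f)
(-1)^3 * deg(f) = -6
deg(f) = 6

6


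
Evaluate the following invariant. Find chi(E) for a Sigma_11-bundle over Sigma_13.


For a fiber bundle F -> E -> B (with CW structure): chi(E) = chi(B) * chi(F).
chi(Sigma_13) = -24, chi(Sigma_11) = -20.
chi(E) = (-24) * (-20) = 480

480


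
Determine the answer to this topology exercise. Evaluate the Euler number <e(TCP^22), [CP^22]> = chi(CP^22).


For any closed oriented manifold, <e(TM),[M]> = chi(M).
chi(CP^22) = 22+1 = 23

23


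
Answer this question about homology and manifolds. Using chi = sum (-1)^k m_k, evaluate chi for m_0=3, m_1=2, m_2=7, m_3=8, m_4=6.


Morse theory: chi(M) = sum_k (-1)^k m_k where m_k = #(index-k critical points).
= (3) + (-2) + (7) + (-8) + (6) = 6

6


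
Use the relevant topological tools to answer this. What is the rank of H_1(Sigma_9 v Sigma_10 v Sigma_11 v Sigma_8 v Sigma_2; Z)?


For a wedge X v Y: reduced H_k(X v Y) = H_k(X) + H_k(Y).
Each Sigma_g contributes b_1 = 2g.
b_1 = 18 + 20 + 22 + 16 + 4 = 80

80


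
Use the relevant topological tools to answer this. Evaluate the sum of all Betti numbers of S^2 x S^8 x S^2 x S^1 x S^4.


Total Betti number is multiplicative under products.
Each S^d (d>=1) has total Betti number 2.
There are 5 sphere factors.
Total = 2^5 = 32

32


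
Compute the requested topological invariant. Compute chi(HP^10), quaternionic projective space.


HP^10 has one cell in each dimension 0, 4, ..., 4*10 (10+1 cells, all even-dim).
chi = 10 + 1 = 11

11


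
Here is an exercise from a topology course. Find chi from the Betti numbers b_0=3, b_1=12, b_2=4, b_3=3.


chi = sum_k (-1)^k b_k.
= (3) + (-12) + (4) + (-3)
= -8

-8


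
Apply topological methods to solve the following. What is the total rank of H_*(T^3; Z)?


b_k(T^3) = C(3,k), so the sum over k is sum_k C(3,k) = 2^3.
Total = 2^3 = 8

8


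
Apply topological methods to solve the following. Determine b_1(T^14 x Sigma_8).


pi_1(A x B) = pi_1(A) x pi_1(B); rank of abelianization = b_1.
b_1(T^14) = 14, b_1(Sigma_8) = 2*8 = 16.
b_1(product) = 14 + 16 = 30

30


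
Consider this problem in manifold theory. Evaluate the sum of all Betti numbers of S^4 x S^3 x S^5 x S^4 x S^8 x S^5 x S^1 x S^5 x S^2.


Total Betti number is multiplicative under products.
Each S^d (d>=1) has total Betti number 2.
There are 9 sphere factors.
Total = 2^9 = 512

512


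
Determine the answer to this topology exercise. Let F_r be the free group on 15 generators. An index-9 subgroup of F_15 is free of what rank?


Nielsen-Schreier: an index-n subgroup of F_r is free of rank 1 + n(r-1).
Equivalently: chi(cover) = n*chi(base); chi(vee_r S^1) = 1 - 15 = -14.
chi(E) = 9*(-14) = -126; rank = 1 - chi(E) = 1 - (-126) = 127.
rank = 1 + 9*(15-1) = 1 + 126 = 127

127


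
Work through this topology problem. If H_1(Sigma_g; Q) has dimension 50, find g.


For a closed orientable surface: b_1 = 2g.
50 = 2g
g = 50 / 2 = 25

25


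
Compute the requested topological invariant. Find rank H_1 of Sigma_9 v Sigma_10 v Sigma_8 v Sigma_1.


For a wedge X v Y: reduced H_k(X v Y) = H_k(X) + H_k(Y).
Each Sigma_g contributes b_1 = 2g.
b_1 = 18 + 20 + 16 + 2 = 56

56


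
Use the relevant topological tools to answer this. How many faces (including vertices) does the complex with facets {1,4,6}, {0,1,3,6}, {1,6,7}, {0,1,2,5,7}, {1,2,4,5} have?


Each maximal simplex on m vertices has 2^m - 1 nonempty faces.
Take the union (dedupe shared faces).
Total distinct faces = 55

55


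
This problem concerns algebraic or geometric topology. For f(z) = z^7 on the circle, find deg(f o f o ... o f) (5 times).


deg(f) = 7. Degree is multiplicative: deg(f^5) = (deg f)^5.
deg(f^5) = (7)^5 = 16807

16807


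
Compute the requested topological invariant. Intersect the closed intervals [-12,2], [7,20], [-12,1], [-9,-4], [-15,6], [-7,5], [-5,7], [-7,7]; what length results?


Intersection = [max(a_i), min(b_i)] = [7, -4].
Since 7 > -4, the intersection is empty.
Length = 0

0


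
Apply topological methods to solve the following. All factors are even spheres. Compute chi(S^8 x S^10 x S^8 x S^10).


chi is multiplicative: chi(X x Y) = chi(X) chi(Y).
Each even-dim sphere has chi = 2. There are 4 factors.
chi = 2^4 = 16

16


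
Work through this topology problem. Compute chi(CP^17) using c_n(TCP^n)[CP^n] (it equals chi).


For any closed oriented manifold, <e(TM),[M]> = chi(M).
chi(CP^17) = 17+1 = 18

18


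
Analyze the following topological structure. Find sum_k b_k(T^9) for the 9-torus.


b_k(T^9) = C(9,k), so the sum over k is sum_k C(9,k) = 2^9.
Total = 2^9 = 512

512


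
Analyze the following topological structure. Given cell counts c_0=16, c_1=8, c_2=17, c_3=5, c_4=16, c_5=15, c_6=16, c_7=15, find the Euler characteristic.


chi = sum_k (-1)^k c_k.
= (-1)^0*16 + (-1)^1*8 + (-1)^2*17 + (-1)^3*5 + (-1)^4*16 + (-1)^5*15 + (-1)^6*16 + (-1)^7*15
= (16) + (-8) + (17) + (-5) + (16) + (-15) + (16) + (-15)
= 22

22


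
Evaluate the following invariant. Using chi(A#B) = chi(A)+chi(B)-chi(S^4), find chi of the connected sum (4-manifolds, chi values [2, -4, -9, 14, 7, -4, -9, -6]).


For n-manifolds: chi(A#B) = chi(A) + chi(B) - chi(S^4).
chi(S^4) = 1 + (-1)^4 = 2.
chi(#) = (sum chi_i) - (8-1)*chi(S^4) = -9 - 7*2 = -23

-23


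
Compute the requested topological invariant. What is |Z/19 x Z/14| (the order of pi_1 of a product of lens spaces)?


pi_1(X x Y) = pi_1(X) x pi_1(Y).
pi_1(L(19,1)) = Z/19, pi_1(L(14,1)) = Z/14.
|Z/19 x Z/14| = 19 * 14 = 266

266


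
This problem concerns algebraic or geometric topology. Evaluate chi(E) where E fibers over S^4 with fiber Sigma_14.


chi(S^4) = 2 (n even), chi(Sigma_14) = 2 - 2*14 = -26.
chi(E) = 2 * (-26) = -52

-52


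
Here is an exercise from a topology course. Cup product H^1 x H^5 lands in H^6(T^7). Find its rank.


Cup product: H^p x H^q -> H^{p+q}; here p+q = 1+5 = 6.
rank H^k(T^n) = C(n,k).
C(7,6) = 7

7


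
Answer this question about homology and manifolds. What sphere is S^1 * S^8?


Join of spheres: S^m * S^n = S^{m+n+1}.
dim = 1 + 8 + 1 = 10

10


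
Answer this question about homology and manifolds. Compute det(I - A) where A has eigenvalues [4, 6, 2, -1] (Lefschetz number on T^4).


For a torus self-map: L(f) = det(I - A) where A acts on H_1.
L(f) = (1-4) * (1-6) * (1-2) * (1--1) = -3 * -5 * -1 * 2 = -30

-30


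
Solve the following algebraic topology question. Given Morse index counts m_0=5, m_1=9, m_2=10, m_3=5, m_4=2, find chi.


Morse theory: chi(M) = sum_k (-1)^k m_k where m_k = #(index-k critical points).
= (5) + (-9) + (10) + (-5) + (2) = 3

3
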